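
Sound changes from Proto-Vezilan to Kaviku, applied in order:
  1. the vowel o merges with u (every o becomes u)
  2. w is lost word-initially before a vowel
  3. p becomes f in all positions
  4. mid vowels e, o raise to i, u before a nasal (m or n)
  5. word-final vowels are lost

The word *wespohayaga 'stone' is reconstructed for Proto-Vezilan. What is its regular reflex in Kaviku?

esfuhayag

Kaviku: start from *wespohayaga.
  rule 1 (vowel merger): wespohayaga → wespuhayaga
  rule 2 (glide loss): wespuhayaga → espuhayaga
  rule 3 (unconditioned shift): espuhayaga → esfuhayaga
  rule 4: no change — esfuhayaga
  rule 5 (apocope): esfuhayaga → esfuhayag
  ⇒ Kaviku esfuhayag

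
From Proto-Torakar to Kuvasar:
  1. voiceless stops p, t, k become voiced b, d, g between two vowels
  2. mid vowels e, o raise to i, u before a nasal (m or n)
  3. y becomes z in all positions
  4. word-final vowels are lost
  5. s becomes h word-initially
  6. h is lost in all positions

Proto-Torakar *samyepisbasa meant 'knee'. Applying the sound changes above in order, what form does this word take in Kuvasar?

amzebisbas

Kuvasar: start from *samyepisbasa.
  rule 1 (intervocalic voicing): samyepisbasa → samyebisbasa
  rule 2: no change — samyebisbasa
  rule 3 (unconditioned shift): samyebisbasa → samzebisbasa
  rule 4 (apocope): samzebisbasa → samzebisbas
  rule 5 (debuccalisation): samzebisbas → hamzebisbas
  rule 6 (h-loss): hamzebisbas → amzebisbas
  ⇒ Kuvasar amzebisbas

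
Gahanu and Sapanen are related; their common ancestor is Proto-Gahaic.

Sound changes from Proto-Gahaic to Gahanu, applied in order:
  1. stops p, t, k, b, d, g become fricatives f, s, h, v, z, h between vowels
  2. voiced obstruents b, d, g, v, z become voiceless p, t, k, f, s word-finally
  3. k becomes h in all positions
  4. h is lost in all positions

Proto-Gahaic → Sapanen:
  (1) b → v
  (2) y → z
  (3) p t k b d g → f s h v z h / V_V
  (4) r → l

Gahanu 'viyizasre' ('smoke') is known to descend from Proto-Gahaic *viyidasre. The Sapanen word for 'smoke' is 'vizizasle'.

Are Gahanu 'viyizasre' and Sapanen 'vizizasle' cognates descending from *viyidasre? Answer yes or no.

yes

Derive the expected Sapanen reflex of *viyidasre:
Sapanen: start from *viyidasre.
  rule 1: no change — viyidasre
  rule 2 (unconditioned shift): viyidasre → vizidasre
  rule 3 (intervocalic lenition): vizidasre → vizizasre
  rule 4 (unconditioned shift): vizizasre → vizizasle
  ⇒ Sapanen vizizasle
Sapanen 'vizizasle' matches the regular reflex exactly, so the pair is cognate.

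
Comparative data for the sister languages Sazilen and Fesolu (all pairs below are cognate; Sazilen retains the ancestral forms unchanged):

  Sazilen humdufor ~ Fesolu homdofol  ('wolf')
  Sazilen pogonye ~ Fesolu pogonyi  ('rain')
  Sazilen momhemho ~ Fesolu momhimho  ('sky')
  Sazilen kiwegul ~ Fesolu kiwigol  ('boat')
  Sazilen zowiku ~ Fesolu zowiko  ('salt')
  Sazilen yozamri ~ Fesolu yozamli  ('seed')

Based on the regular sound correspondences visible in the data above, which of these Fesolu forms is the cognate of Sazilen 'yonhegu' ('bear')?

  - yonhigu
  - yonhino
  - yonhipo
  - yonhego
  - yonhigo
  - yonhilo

kiwegul ~ kiwigol — Sazilen e corresponds to Fesolu i after a consonant, before a consonant other than r, m, n, p, b, f, v.
zowiku ~ zowiko — Sazilen u corresponds to Fesolu o word-finally.
Applying these to Sazilen 'yonhegu':
  yonhegu → yonhigu   (e→i after a consonant, before a consonant other than r, m, n, p, b, f, v)
  yonhigu → yonhigo   (u→o word-finally)
So the Fesolu cognate is 'yonhigo'.

yonhigo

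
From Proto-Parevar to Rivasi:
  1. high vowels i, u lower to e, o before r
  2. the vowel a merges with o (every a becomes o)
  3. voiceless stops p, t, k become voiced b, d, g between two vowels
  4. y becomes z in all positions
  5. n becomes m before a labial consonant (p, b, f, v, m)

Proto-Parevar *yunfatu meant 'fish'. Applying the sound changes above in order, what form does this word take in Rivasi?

zumfodu

Rivasi: start from *yunfatu.
  rule 1: no change — yunfatu
  rule 2 (vowel merger): yunfatu → yunfotu
  rule 3 (intervocalic voicing): yunfotu → yunfodu
  rule 4 (unconditioned shift): yunfodu → zunfodu
  rule 5 (nasal place assimilation): zunfodu → zumfodu
  ⇒ Rivasi zumfodu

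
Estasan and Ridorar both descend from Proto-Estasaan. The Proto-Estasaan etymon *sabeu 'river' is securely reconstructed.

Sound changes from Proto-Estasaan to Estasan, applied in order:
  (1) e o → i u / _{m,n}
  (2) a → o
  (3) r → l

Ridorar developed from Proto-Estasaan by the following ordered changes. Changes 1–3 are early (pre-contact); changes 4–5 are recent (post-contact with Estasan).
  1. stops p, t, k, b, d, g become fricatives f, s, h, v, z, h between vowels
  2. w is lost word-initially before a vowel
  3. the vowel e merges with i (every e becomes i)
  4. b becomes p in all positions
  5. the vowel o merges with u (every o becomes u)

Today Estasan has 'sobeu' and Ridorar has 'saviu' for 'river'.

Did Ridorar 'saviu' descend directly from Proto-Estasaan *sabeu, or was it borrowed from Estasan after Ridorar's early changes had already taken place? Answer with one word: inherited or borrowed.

If inherited, *sabeu would pass through all of Ridorar's changes:
Ridorar: *sabeu > saveu > saviu  (by intervocalic lenition, vowel merger)
If borrowed from Estasan 'sobeu' after the early changes, it would undergo only the recent ones:
  rule 4 (unconditioned shift): sobeu → sopeu
  rule 5 (vowel merger): sopeu → supeu
  ⇒ as a loan: supeu
Ridorar 'saviu' matches the inherited outcome exactly, so it is an inherited cognate, not a loan.

inherited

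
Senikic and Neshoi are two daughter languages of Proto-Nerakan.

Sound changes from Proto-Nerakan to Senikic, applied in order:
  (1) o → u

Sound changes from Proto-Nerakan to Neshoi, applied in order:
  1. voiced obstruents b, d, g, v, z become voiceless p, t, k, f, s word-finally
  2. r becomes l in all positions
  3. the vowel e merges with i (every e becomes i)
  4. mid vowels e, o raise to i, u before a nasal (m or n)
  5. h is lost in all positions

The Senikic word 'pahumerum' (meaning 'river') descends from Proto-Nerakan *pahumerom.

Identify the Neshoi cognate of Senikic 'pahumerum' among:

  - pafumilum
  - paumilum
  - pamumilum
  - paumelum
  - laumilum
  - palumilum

paumilum

Neshoi: start from *pahumerom.
  rule 1: no change — pahumerom
  rule 2 (unconditioned shift): pahumerom → pahumelom
  rule 3 (vowel merger): pahumelom → pahumilom
  rule 4 (pre-nasal raising): pahumilom → pahumilum
  rule 5 (h-loss): pahumilum → paumilum
  ⇒ Neshoi paumilum
Only 'paumilum' matches the regular Neshoi development of *pahumerom.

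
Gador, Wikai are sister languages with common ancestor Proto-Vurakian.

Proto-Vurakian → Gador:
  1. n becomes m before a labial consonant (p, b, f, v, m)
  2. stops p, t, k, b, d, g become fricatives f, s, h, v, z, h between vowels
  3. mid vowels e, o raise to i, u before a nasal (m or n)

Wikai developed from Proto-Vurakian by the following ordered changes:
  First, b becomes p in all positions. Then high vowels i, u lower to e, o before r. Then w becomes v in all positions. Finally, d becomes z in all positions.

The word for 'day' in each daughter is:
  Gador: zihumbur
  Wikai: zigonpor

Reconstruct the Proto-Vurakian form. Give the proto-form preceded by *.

Position 4: Gador has u, Wikai has o. Taking the neighbouring segments as reconstructed: Gador u could go back to *o or *u; Wikai o can only go back to *o — the one source consistent with every daughter is *o.
Position 6: Gador has b, Wikai has p. Gador preserves b here (none of its changes turn any other segment into b), so the proto-segment is *b.
Position 7: Gador has u, Wikai has o. Taking the neighbouring segments as reconstructed: Gador u can only go back to *u; Wikai o could go back to *o or *u — the one source consistent with every daughter is *u.
This points to *zigonbur. Verify forward in each daughter:
Gador: start from *zigonbur.
  rule 1 (nasal place assimilation): zigonbur → zigombur
  rule 2 (intervocalic lenition): zigombur → zihombur
  rule 3 (pre-nasal raising): zihombur → zihumbur
  ⇒ Gador zihumbur
Wikai: *zigonbur
  zigonbur → zigonpur   [unconditioned shift]
  zigonpur → zigonpor   [pre-rhotic lowering]
  zigonpor (rule 3 does not apply)
  zigonpor (rule 4 does not apply)
  giving Wikai zigonpor.
Only *zigonbur yields all of Gador zihumbur, Wikai zigonpor.

*zigonbur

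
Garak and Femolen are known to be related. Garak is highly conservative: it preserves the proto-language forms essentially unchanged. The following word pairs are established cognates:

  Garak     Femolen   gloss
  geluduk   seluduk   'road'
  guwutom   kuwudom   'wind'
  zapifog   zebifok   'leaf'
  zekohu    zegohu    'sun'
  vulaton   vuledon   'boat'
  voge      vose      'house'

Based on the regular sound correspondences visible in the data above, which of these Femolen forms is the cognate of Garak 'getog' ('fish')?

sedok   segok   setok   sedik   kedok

geluduk ~ seluduk — Garak g corresponds to Femolen s word-initially before a front vowel.
guwutom ~ kuwudom, vulaton ~ vuledon — Garak t corresponds to Femolen d between vowels (before a back vowel).
zapifog ~ zebifok — Garak g corresponds to Femolen k word-finally.
Applying these to Garak 'getog':
  getog → setog   (g→s word-initially before a front vowel)
  setog → sedog   (t→d between vowels (before a back vowel))
  sedog → sedok   (g→k word-finally)
So the Femolen cognate is 'sedok'.

sedok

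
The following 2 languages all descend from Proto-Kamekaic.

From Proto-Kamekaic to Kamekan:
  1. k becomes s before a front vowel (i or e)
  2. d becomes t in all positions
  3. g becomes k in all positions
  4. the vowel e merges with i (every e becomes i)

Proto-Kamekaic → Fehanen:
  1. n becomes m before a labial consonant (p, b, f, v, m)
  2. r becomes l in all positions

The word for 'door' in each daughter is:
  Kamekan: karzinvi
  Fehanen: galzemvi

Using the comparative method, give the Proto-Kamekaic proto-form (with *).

Position 5: Kamekan has i, Fehanen has e. Fehanen preserves e here (none of its changes turn any other segment into e), so the proto-segment is *e.
Position 1: Kamekan has k, Fehanen has g. Fehanen preserves g here (none of its changes turn any other segment into g), so the proto-segment is *g.
Position 6: Kamekan has n, Fehanen has m. Kamekan preserves n here (none of its changes turn any other segment into n), so the proto-segment is *n.
This points to *garzenvi. Verify forward in each daughter:
Kamekan: *garzenvi
  garzenvi (rule 1 does not apply)
  garzenvi (rule 2 does not apply)
  garzenvi → karzenvi   [unconditioned shift]
  karzenvi → karzinvi   [vowel merger]
  giving Kamekan karzinvi.
Fehanen: *garzenvi
  garzenvi → garzemvi   [nasal place assimilation]
  garzemvi → galzemvi   [unconditioned shift]
  giving Fehanen galzemvi.
*garzenvi is the unique common source.

*garzenvi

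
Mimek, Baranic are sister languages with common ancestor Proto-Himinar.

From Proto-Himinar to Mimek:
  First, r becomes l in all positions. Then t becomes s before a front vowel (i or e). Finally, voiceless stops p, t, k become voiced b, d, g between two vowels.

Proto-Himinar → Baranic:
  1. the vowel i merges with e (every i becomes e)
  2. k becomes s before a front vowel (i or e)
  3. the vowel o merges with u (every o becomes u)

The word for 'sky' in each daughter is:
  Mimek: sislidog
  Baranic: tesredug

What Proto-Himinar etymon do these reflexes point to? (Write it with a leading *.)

*tisridog

Position 5: Mimek has i, Baranic has e. Mimek preserves i here (none of its changes turn any other segment into i), so the proto-segment is *i.
Position 4: Mimek has l, Baranic has r. Baranic preserves r here (none of its changes turn any other segment into r), so the proto-segment is *r.
Position 2: Mimek has i, Baranic has e. Mimek preserves i here (none of its changes turn any other segment into i), so the proto-segment is *i.
Verify the candidate proto-form against each daughter:
Mimek: start from *tisridog.
  rule 1 (unconditioned shift): tisridog → tislidog
  rule 2 (palatalisation): tislidog → sislidog
  rule 3: no change — sislidog
  ⇒ Mimek sislidog
Baranic: *tisridog > tesredog > tesredug  (by vowel merger, vowel merger)
Only *tisridog yields all of Mimek sislidog, Baranic tesredug.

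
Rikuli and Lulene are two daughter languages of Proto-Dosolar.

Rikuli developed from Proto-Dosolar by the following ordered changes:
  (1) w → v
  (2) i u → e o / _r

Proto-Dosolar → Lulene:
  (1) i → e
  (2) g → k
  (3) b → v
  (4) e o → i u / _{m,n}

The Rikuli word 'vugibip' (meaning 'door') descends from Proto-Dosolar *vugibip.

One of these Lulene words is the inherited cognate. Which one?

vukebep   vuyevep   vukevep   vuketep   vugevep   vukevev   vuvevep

vukevep

Lulene: *vugibip
  vugibip → vugebep   [vowel merger]
  vugebep → vukebep   [unconditioned shift]
  vukebep → vukevep   [unconditioned shift]
  vukevep (rule 4 does not apply)
  giving Lulene vukevep.
Among the options, 'vukevep' alone shows every Lulene change applied in order.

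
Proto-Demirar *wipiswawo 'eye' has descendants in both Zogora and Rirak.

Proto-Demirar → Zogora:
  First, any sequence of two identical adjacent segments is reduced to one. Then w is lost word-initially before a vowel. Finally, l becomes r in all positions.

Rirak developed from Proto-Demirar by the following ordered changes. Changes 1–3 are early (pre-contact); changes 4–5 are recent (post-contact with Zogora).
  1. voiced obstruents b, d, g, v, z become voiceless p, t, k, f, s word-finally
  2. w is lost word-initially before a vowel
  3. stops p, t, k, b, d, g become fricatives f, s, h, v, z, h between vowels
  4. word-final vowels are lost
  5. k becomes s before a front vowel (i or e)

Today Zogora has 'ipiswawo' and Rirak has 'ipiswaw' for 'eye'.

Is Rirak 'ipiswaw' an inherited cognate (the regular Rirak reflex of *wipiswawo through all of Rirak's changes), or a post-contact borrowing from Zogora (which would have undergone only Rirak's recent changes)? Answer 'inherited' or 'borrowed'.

If inherited, *wipiswawo would pass through all of Rirak's changes:
Rirak: *wipiswawo
  wipiswawo (rule 1 does not apply)
  wipiswawo → ipiswawo   [glide loss]
  ipiswawo → ifiswawo   [intervocalic lenition]
  ifiswawo → ifiswaw   [apocope]
  ifiswaw (rule 5 does not apply)
  giving Rirak ifiswaw.
If borrowed from Zogora 'ipiswawo' after the early changes, it would undergo only the recent ones:
  rule 4 (apocope): ipiswawo → ipiswaw
  rule 5 (palatalisation): no change (ipiswaw)
  ⇒ as a loan: ipiswaw
Rirak 'ipiswaw' matches the loan outcome 'ipiswaw', not the inherited 'ifiswaw' — it skipped the early Rirak changes, so it was borrowed from Zogora.

borrowed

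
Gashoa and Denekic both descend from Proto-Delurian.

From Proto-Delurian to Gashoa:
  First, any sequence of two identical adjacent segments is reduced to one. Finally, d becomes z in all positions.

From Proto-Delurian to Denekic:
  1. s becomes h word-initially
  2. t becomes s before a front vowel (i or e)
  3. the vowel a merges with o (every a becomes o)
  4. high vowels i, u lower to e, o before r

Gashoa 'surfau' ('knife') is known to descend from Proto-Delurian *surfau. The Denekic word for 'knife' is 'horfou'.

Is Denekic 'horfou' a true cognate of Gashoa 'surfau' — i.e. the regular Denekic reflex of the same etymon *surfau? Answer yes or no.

Derive the expected Denekic reflex of *surfau:
Denekic: *surfau > hurfau > hurfou > horfou  (by debuccalisation, vowel merger, pre-rhotic lowering)
Denekic 'horfou' matches the regular reflex exactly, so the pair is cognate.

yes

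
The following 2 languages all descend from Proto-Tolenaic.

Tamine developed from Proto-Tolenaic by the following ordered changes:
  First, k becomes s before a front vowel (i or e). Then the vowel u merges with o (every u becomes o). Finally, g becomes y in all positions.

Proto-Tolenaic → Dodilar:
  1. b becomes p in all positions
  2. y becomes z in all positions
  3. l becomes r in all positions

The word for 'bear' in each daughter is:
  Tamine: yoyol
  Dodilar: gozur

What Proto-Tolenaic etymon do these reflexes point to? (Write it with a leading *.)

*goyul

Position 5: Tamine has l, Dodilar has r. Tamine preserves l here (none of its changes turn any other segment into l), so the proto-segment is *l.
Position 4: Tamine has o, Dodilar has u. Dodilar preserves u here (none of its changes turn any other segment into u), so the proto-segment is *u.
Position 3: Tamine has y, Dodilar has z. Taking the neighbouring segments as reconstructed: Tamine y could go back to *g or *y; Dodilar z could go back to *z or *y — the one source consistent with every daughter is *y.
This points to *goyul. Verify forward in each daughter:
Tamine: *goyul > goyol > yoyol  (by vowel merger, unconditioned shift)
Dodilar: *goyul > gozul > gozur  (by unconditioned shift, unconditioned shift)
*goyul is the unique common source.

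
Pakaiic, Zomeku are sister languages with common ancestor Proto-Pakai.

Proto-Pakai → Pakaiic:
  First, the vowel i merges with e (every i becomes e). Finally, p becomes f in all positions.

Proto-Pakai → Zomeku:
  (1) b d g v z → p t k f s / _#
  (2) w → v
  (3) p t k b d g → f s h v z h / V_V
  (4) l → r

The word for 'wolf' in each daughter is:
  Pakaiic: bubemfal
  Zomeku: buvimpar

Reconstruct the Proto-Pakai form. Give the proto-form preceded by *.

*bubimpal

Position 6: Pakaiic has f, Zomeku has p. Taking the neighbouring segments as reconstructed: Pakaiic f could go back to *p or *f; Zomeku p can only go back to *p — the one source consistent with every daughter is *p.
Position 4: Pakaiic has e, Zomeku has i. Zomeku preserves i here (none of its changes turn any other segment into i), so the proto-segment is *i.
Position 8: Pakaiic has l, Zomeku has r. Pakaiic preserves l here (none of its changes turn any other segment into l), so the proto-segment is *l.
Verify the candidate proto-form against each daughter:
Pakaiic: start from *bubimpal.
  rule 1 (vowel merger): bubimpal → bubempal
  rule 2 (unconditioned shift): bubempal → bubemfal
  ⇒ Pakaiic bubemfal
Zomeku: *bubimpal
  bubimpal (rule 1 does not apply)
  bubimpal (rule 2 does not apply)
  bubimpal → buvimpal   [intervocalic lenition]
  buvimpal → buvimpar   [unconditioned shift]
  giving Zomeku buvimpar.
Only *bubimpal yields all of Pakaiic bubemfal, Zomeku buvimpar.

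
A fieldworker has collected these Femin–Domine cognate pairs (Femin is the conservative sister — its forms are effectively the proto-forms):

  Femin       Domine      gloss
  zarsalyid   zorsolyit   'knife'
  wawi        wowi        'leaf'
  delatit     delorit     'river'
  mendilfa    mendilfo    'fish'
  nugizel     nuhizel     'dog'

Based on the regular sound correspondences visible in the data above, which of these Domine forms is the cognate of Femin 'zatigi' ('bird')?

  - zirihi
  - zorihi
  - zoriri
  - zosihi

zorihi

zarsalyid ~ zorsolyit, wawi ~ wowi — Femin a corresponds to Domine o after a consonant, before a consonant other than r, m, n, p, b, f, v.
delatit ~ delorit — Femin t corresponds to Domine r between vowels (before a front vowel).
nugizel ~ nuhizel — Femin g corresponds to Domine h between vowels (before a front vowel).
Applying these to Femin 'zatigi':
  zatigi → zotigi   (a→o after a consonant, before a consonant other than r, m, n, p, b, f, v)
  zotigi → zorigi   (t→r between vowels (before a front vowel))
  zorigi → zorihi   (g→h between vowels (before a front vowel))
So the Domine cognate is 'zorihi'.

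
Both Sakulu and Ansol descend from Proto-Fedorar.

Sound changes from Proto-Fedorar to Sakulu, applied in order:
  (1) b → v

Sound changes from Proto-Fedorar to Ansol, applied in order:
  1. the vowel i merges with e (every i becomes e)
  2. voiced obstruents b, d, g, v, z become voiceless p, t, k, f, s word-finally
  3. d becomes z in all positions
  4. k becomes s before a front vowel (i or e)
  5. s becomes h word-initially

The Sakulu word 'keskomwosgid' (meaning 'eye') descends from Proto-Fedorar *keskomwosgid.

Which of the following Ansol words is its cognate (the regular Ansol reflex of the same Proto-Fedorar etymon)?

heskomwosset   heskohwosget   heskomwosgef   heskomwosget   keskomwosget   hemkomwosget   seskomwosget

Ansol: start from *keskomwosgid.
  rule 1 (vowel merger): keskomwosgid → keskomwosged
  rule 2 (final devoicing): keskomwosged → keskomwosget
  rule 3: no change — keskomwosget
  rule 4 (palatalisation): keskomwosget → seskomwosget
  rule 5 (debuccalisation): seskomwosget → heskomwosget
  ⇒ Ansol heskomwosget
The other candidates each miss or misapply at least one Ansol change.

heskomwosget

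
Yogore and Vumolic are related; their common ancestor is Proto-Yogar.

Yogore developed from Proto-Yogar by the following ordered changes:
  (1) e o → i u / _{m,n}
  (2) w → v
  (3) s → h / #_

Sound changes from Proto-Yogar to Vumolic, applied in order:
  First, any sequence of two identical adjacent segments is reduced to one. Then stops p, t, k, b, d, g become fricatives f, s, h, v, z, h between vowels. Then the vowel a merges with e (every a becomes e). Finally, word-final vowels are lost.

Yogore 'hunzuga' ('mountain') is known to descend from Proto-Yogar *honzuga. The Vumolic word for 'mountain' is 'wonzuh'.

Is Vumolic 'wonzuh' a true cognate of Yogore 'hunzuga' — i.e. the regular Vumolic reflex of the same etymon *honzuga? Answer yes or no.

no

Derive the expected Vumolic reflex of *honzuga:
Vumolic: *honzuga
  honzuga (rule 1 does not apply)
  honzuga → honzuha   [intervocalic lenition]
  honzuha → honzuhe   [vowel merger]
  honzuhe → honzuh   [apocope]
  giving Vumolic honzuh.
The regular Vumolic reflex would be 'honzuh', but the attested form is 'wonzuh'. The correspondence is irregular, so they are not cognates (the Vumolic form has a different source).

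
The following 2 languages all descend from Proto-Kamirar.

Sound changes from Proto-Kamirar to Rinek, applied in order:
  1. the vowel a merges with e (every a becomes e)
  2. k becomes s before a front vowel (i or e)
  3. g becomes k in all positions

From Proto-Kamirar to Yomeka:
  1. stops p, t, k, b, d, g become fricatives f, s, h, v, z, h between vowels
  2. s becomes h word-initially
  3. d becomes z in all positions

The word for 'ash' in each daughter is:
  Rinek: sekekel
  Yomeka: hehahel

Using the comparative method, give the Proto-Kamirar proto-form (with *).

*segagel

Position 4: Rinek has e, Yomeka has a. Yomeka preserves a here (none of its changes turn any other segment into a), so the proto-segment is *a.
Position 5: Rinek has k, Yomeka has h. Taking the neighbouring segments as reconstructed: Rinek k can only go back to *g; Yomeka h could go back to *k or *g or *h — the one source consistent with every daughter is *g.
This points to *segagel. Verify forward in each daughter:
Rinek: *segagel
  segagel → segegel   [vowel merger]
  segegel (rule 2 does not apply)
  segegel → sekekel   [unconditioned shift]
  giving Rinek sekekel.
Yomeka: *segagel > sehahel > hehahel  (by intervocalic lenition, debuccalisation)
*segagel is the unique common source.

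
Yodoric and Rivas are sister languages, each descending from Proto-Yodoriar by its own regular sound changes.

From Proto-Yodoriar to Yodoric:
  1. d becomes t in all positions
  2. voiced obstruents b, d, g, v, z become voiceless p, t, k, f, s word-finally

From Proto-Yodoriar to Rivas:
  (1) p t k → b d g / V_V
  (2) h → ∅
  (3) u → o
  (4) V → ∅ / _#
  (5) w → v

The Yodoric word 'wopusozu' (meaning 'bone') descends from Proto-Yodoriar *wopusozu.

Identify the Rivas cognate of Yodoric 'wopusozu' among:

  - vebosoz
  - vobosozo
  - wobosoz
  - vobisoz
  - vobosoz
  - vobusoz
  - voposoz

vobosoz

Rivas: *wopusozu > wobusozu > wobosozo > wobosoz > vobosoz  (by intervocalic voicing, vowel merger, apocope, unconditioned shift)
The other candidates each miss or misapply at least one Rivas change.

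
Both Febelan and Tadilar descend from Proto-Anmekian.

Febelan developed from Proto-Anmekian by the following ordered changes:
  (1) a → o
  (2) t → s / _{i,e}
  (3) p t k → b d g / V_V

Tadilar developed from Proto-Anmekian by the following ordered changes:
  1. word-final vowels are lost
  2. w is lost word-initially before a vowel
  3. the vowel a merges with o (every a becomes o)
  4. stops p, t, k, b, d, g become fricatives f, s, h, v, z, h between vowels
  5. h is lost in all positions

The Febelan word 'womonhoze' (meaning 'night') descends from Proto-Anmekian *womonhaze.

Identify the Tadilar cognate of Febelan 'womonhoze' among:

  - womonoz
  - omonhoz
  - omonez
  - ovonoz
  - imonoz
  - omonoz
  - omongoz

Tadilar: *womonhaze > womonhaz > omonhaz > omonhoz > omonoz  (by apocope, glide loss, vowel merger, h-loss)
The other candidates each miss or misapply at least one Tadilar change.

omonoz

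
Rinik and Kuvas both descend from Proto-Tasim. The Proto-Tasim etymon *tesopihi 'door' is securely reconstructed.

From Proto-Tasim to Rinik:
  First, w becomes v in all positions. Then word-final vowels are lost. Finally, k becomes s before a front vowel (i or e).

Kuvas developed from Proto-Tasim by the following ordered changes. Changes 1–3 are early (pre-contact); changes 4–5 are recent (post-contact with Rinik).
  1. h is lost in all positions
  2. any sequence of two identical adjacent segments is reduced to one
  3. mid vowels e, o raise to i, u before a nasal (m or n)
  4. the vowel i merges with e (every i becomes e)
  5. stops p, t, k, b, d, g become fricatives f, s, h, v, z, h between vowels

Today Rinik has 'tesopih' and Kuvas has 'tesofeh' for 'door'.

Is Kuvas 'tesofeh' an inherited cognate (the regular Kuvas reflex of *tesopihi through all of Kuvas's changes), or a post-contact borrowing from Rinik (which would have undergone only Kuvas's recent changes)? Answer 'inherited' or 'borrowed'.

If inherited, *tesopihi would pass through all of Kuvas's changes:
Kuvas: *tesopihi > tesopii > tesopi > tesope > tesofe  (by h-loss, degemination, vowel merger, intervocalic lenition)
If borrowed from Rinik 'tesopih' after the early changes, it would undergo only the recent ones:
  rule 4 (vowel merger): tesopih → tesopeh
  rule 5 (intervocalic lenition): tesopeh → tesofeh
  ⇒ as a loan: tesofeh
Kuvas 'tesofeh' matches the loan outcome 'tesofeh', not the inherited 'tesofe' — it skipped the early Kuvas changes, so it was borrowed from Rinik.

borrowed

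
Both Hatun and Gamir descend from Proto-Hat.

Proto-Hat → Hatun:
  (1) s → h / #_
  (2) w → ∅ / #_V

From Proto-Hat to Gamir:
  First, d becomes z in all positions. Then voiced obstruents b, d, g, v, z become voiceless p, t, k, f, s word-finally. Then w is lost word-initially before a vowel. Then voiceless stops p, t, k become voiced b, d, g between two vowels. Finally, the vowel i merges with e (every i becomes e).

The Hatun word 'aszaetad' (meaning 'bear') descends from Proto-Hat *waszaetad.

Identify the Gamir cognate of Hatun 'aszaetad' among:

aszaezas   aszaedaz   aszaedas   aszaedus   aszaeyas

aszaedas

Gamir: *waszaetad > waszaetaz > waszaetas > aszaetas > aszaedas  (by unconditioned shift, final devoicing, glide loss, intervocalic voicing)
The other candidates each miss or misapply at least one Gamir change.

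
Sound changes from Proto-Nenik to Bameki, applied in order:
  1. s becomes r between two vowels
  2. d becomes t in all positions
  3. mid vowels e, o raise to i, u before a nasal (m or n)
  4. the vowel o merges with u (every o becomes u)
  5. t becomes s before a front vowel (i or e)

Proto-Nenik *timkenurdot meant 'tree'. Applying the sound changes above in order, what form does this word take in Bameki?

Bameki: *timkenurdot > timkenurtot > timkinurtot > timkinurtut > simkinurtut  (by unconditioned shift, pre-nasal raising, vowel merger, palatalisation)

simkinurtut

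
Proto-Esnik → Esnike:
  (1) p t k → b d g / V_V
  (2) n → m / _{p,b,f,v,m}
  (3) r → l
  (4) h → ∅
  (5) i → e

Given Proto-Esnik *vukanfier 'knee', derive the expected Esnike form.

Esnike: *vukanfier > vuganfier > vugamfier > vugamfiel > vugamfeel  (by intervocalic voicing, nasal place assimilation, unconditioned shift, vowel merger)

vugamfeel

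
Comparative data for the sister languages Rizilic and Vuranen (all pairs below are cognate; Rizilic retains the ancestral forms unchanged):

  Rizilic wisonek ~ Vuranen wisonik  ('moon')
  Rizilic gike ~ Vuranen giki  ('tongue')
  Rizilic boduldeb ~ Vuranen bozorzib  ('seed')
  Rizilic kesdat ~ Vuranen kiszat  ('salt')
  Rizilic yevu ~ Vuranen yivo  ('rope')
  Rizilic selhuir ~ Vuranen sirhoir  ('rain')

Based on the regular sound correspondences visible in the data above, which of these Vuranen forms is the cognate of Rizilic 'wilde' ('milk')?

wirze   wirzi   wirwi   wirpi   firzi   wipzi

boduldeb ~ bozorzib, selhuir ~ sirhoir — Rizilic l corresponds to Vuranen r after a vowel, before a consonant other than r, m, n, p, b, f, v.
boduldeb ~ bozorzib — Rizilic d corresponds to Vuranen z after a consonant, before a front vowel.
gike ~ giki — Rizilic e corresponds to Vuranen i word-finally.
Applying these to Rizilic 'wilde':
  wilde → wirde   (l→r after a vowel, before a consonant other than r, m, n, p, b, f, v)
  wirde → wirze   (d→z after a consonant, before a front vowel)
  wirze → wirzi   (e→i word-finally)
So the Vuranen cognate is 'wirzi'.

wirzi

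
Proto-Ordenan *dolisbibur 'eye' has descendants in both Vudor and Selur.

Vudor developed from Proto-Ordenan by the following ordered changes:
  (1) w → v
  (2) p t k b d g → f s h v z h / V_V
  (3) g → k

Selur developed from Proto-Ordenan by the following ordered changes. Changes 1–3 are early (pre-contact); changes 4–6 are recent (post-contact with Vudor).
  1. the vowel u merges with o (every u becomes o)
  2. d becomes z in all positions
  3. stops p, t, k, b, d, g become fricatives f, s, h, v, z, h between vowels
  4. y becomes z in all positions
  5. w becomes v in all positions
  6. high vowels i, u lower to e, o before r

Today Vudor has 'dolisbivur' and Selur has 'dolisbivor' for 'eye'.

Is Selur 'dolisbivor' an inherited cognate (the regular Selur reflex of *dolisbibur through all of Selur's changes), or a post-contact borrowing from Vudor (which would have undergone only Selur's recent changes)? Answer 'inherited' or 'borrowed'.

borrowed

If inherited, *dolisbibur would pass through all of Selur's changes:
Selur: *dolisbibur
  dolisbibur → dolisbibor   [vowel merger]
  dolisbibor → zolisbibor   [unconditioned shift]
  zolisbibor → zolisbivor   [intervocalic lenition]
  zolisbivor (rule 4 does not apply)
  zolisbivor (rule 5 does not apply)
  zolisbivor (rule 6 does not apply)
  giving Selur zolisbivor.
If borrowed from Vudor 'dolisbivur' after the early changes, it would undergo only the recent ones:
  rule 4 (unconditioned shift): no change (dolisbivur)
  rule 5 (unconditioned shift): no change (dolisbivur)
  rule 6 (pre-rhotic lowering): dolisbivur → dolisbivor
  ⇒ as a loan: dolisbivor
Selur 'dolisbivor' matches the loan outcome 'dolisbivor', not the inherited 'zolisbivor' — it skipped the early Selur changes, so it was borrowed from Vudor.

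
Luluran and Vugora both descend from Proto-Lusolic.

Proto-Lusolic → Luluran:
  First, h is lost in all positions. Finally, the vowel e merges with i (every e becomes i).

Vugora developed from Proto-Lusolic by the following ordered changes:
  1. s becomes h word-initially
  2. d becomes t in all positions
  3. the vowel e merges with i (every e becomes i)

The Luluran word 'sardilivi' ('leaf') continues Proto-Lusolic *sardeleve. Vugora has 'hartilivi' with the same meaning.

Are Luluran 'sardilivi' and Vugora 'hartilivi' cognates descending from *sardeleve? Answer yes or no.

yes

Derive the expected Vugora reflex of *sardeleve:
Vugora: *sardeleve > hardeleve > harteleve > hartilivi  (by debuccalisation, unconditioned shift, vowel merger)
Vugora 'hartilivi' matches the regular reflex exactly, so the pair is cognate.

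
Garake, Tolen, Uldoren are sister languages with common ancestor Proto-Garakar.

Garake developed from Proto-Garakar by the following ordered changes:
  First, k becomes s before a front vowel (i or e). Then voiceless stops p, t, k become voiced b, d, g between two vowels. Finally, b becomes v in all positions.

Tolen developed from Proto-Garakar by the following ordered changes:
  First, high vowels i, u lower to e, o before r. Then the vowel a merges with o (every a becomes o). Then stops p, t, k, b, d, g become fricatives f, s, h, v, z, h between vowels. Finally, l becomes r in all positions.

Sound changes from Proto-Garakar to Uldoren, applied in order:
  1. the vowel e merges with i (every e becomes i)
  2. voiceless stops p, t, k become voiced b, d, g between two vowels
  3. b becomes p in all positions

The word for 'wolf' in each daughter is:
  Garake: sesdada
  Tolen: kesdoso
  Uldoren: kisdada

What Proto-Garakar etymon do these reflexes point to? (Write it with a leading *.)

Position 5: Garake has a, Tolen has o, Uldoren has a. Garake preserves a here (none of its changes turn any other segment into a), so the proto-segment is *a.
Position 1: Garake has s, Tolen has k, Uldoren has k. Tolen preserves k here (none of its changes turn any other segment into k), so the proto-segment is *k.
Position 6: Garake has d, Tolen has s, Uldoren has d. Taking the neighbouring segments as reconstructed: Garake d could go back to *t or *d; Tolen s could go back to *t or *s; Uldoren d could go back to *t or *d — the one source consistent with every daughter is *t.
Continuing position by position gives *kesdata; check it forward:
Garake: *kesdata > sesdata > sesdada  (by palatalisation, intervocalic voicing)
Tolen: *kesdata
  kesdata (rule 1 does not apply)
  kesdata → kesdoto   [vowel merger]
  kesdoto → kesdoso   [intervocalic lenition]
  kesdoso (rule 4 does not apply)
  giving Tolen kesdoso.
Uldoren: start from *kesdata.
  rule 1 (vowel merger): kesdata → kisdata
  rule 2 (intervocalic voicing): kisdata → kisdada
  rule 3: no change — kisdada
  ⇒ Uldoren kisdada
No other proto-form is consistent with every reflex, so the reconstruction is *kesdata.

*kesdata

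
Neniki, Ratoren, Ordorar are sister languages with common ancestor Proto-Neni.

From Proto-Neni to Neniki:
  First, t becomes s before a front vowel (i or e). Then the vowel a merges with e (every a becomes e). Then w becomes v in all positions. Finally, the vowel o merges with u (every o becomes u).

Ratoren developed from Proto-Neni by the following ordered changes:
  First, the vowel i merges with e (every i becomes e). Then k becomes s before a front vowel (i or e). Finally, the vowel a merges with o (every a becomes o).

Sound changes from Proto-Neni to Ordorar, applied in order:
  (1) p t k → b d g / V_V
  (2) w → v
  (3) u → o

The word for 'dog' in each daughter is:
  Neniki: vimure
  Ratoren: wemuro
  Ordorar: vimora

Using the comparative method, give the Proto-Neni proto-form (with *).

*wimura

Position 6: Neniki has e, Ratoren has o, Ordorar has a. Ordorar preserves a here (none of its changes turn any other segment into a), so the proto-segment is *a.
Position 2: Neniki has i, Ratoren has e, Ordorar has i. Neniki preserves i here (none of its changes turn any other segment into i), so the proto-segment is *i.
Continuing position by position gives *wimura; check it forward:
Neniki: start from *wimura.
  rule 1: no change — wimura
  rule 2 (vowel merger): wimura → wimure
  rule 3 (unconditioned shift): wimure → vimure
  rule 4: no change — vimure
  ⇒ Neniki vimure
Ratoren: *wimura
  wimura → wemura   [vowel merger]
  wemura (rule 2 does not apply)
  wemura → wemuro   [vowel merger]
  giving Ratoren wemuro.
Ordorar: start from *wimura.
  rule 1: no change — wimura
  rule 2 (unconditioned shift): wimura → vimura
  rule 3 (vowel merger): vimura → vimora
  ⇒ Ordorar vimora
*wimura is the unique common source.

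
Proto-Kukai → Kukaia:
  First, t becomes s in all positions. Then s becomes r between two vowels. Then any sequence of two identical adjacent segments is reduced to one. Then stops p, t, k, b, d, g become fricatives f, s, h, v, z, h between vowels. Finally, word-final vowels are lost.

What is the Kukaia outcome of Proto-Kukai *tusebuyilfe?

Kukaia: *tusebuyilfe
  tusebuyilfe → susebuyilfe   [unconditioned shift]
  susebuyilfe → surebuyilfe   [rhotacism]
  surebuyilfe (rule 3 does not apply)
  surebuyilfe → surevuyilfe   [intervocalic lenition]
  surevuyilfe → surevuyilf   [apocope]
  giving Kukaia surevuyilf.

surevuyilf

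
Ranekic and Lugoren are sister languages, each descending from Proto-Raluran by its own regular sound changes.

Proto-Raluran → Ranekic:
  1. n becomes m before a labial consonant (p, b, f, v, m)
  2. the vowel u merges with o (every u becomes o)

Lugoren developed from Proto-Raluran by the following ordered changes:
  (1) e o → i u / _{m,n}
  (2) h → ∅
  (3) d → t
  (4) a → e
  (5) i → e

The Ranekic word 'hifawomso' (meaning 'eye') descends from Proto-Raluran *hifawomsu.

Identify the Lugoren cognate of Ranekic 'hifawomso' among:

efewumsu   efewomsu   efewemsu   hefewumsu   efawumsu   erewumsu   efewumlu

Lugoren: *hifawomsu > hifawumsu > ifawumsu > ifewumsu > efewumsu  (by pre-nasal raising, h-loss, vowel merger, vowel merger)

efewumsu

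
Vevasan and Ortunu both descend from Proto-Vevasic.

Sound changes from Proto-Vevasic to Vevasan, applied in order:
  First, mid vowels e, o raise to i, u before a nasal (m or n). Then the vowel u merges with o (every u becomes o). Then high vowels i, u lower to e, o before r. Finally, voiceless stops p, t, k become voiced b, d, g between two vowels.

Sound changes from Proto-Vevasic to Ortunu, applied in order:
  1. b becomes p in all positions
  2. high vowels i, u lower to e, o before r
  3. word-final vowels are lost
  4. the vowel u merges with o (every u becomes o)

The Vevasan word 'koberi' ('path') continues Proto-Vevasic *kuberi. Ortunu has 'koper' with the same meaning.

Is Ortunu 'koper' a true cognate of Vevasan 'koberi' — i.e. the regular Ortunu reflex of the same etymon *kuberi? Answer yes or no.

yes

Derive the expected Ortunu reflex of *kuberi:
Ortunu: start from *kuberi.
  rule 1 (unconditioned shift): kuberi → kuperi
  rule 2: no change — kuperi
  rule 3 (apocope): kuperi → kuper
  rule 4 (vowel merger): kuper → koper
  ⇒ Ortunu koper
Ortunu 'koper' matches the regular reflex exactly, so the pair is cognate.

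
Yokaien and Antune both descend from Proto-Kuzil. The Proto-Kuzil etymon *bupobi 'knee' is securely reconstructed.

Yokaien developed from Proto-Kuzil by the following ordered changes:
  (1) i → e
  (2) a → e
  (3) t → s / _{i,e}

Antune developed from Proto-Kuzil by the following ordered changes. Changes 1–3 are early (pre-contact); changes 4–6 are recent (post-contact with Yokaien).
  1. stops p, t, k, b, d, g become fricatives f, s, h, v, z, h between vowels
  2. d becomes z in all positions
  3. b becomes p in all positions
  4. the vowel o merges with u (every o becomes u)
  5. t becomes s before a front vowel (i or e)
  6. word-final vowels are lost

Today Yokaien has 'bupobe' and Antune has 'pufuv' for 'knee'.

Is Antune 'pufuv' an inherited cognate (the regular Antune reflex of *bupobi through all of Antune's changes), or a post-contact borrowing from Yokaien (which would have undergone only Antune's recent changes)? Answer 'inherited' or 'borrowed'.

inherited

If inherited, *bupobi would pass through all of Antune's changes:
Antune: start from *bupobi.
  rule 1 (intervocalic lenition): bupobi → bufovi
  rule 2: no change — bufovi
  rule 3 (unconditioned shift): bufovi → pufovi
  rule 4 (vowel merger): pufovi → pufuvi
  rule 5: no change — pufuvi
  rule 6 (apocope): pufuvi → pufuv
  ⇒ Antune pufuv
If borrowed from Yokaien 'bupobe' after the early changes, it would undergo only the recent ones:
  rule 4 (vowel merger): bupobe → bupube
  rule 5 (palatalisation): no change (bupube)
  rule 6 (apocope): bupube → bupub
  ⇒ as a loan: bupub
Antune 'pufuv' matches the inherited outcome exactly, so it is an inherited cognate, not a loan.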